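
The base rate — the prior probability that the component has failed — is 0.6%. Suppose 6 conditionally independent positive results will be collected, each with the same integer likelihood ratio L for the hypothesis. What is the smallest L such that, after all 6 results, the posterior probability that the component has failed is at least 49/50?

5

Prior odds = 0.006/0.994 = 3/497.
Target odds = 0.98/0.02 = 49.
Need L⁶ ≥ 49 ÷ (3/497) = 24353/3.
4⁶ = 4096 < 24353/3 ≤ 15625 = 5⁶, so L = 5.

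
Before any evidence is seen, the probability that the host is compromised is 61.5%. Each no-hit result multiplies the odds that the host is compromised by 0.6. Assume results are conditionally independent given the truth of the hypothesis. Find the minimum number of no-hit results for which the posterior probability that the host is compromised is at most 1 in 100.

Prior odds = 0.615/0.385 = 123/77.
Likelihood ratio per no-hit result = 0.6.
Target posterior odds = 0.01/0.99 = 1/99.
Need (123/77) × 0.6ⁿ ≤ 1/99, i.e. 0.6ⁿ ≤ 7/1107.
0.6⁹ = 19683/1953125 is still above 7/1107 but 0.6¹⁰ = 59049/9765625 is at or below it, so n = 10.

10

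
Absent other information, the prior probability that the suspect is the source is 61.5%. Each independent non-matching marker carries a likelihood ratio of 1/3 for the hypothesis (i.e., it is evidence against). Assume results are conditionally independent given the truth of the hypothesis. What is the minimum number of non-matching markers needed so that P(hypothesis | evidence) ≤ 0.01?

5

Prior odds = 0.615/0.385 = 123/77.
Likelihood ratio per non-matching marker = 1/3.
Target odds: 0.01 ÷ 0.99 = 1/99.
Need (123/77) × (1/3)ⁿ ≤ 1/99, i.e. (1/3)ⁿ ≤ 7/1107.
(1/3)⁴ = 1/81 is still above 7/1107 but (1/3)⁵ = 1/243 is at or below it, so n = 5.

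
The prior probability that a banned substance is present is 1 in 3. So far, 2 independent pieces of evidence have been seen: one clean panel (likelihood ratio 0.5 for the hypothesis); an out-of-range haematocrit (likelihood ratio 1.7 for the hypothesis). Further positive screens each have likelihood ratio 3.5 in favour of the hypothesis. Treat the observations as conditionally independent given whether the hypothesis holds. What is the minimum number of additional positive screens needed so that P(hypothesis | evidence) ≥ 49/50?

Prior odds = (1/3)/(2/3) = 0.5.
Combined Bayes factor of the evidence already in hand = 0.5 × 1.7 = 0.85.
Odds after that evidence = 0.5 × 0.85 = 0.425.
Target odds = 0.98/0.02 = 49.
Need 3.5ⁿ ≥ 49 ÷ 0.425 = 1960/17.
3.5³ = 42.875 falls short of 1960/17 but 3.5⁴ = 150.0625 reaches it, so n = 4.

4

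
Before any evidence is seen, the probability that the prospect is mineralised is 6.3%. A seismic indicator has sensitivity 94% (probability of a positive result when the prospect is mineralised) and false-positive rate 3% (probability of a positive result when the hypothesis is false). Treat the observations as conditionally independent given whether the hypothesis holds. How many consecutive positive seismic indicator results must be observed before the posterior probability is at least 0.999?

3

Prior odds = 0.063/0.937 = 63/937.
Likelihood ratio of a positive result = 0.94/0.03 = 94/3.
Target odds: 0.999 ÷ 0.001 = 999.
Require (94/3)ⁿ ≥ 999 ÷ (63/937) = 104007/7.
(94/3)² = 8836/9 falls short of 104007/7 but (94/3)³ = 830584/27 reaches it, so n = 3.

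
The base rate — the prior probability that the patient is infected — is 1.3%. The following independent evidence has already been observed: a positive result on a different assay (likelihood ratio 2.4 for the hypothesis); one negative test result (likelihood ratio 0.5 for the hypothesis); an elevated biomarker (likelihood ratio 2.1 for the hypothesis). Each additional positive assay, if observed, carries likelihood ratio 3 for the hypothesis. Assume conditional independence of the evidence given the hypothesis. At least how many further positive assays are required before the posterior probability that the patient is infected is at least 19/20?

Prior odds = 0.013/0.987 = 13/987.
Combined Bayes factor of the evidence already in hand = 2.4 × 0.5 × 2.1 = 2.52.
Odds after that evidence = (13/987) × 2.52 = 39/1175.
Target odds = 0.95/0.05 = 19.
Need 3ⁿ ≥ 19 ÷ (39/1175) = 22325/39.
3⁵ = 243 falls short of 22325/39 but 3⁶ = 729 reaches it, so n = 6.

6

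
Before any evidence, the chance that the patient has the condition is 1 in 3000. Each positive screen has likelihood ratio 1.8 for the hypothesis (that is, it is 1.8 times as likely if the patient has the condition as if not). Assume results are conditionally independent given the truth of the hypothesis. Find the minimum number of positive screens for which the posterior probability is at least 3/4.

Prior odds: (1/3000) ÷ (2999/3000) = 1/2999.
Likelihood ratio per positive screen = 1.8.
Target odds: 0.75 ÷ 0.25 = 3.
Need (1/2999) × 1.8ⁿ ≥ 3, i.e. 1.8ⁿ ≥ 8997.
1.8¹⁵ ≈6746.64 falls short of 8997 but 1.8¹⁶ ≈12144 reaches it, so n = 16.

16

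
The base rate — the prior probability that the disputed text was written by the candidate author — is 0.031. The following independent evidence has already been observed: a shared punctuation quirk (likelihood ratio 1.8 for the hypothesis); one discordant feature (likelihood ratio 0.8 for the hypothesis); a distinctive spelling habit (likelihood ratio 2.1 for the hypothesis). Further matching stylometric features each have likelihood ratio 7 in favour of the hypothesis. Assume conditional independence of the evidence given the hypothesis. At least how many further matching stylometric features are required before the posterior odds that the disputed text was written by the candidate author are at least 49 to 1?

4

Prior odds = 0.031/0.969 = 31/969.
Combined Bayes factor of the evidence already in hand = 1.8 × 0.8 × 2.1 = 3.024.
Odds after that evidence = (31/969) × 3.024 = 3906/40375.
Target odds = 49.
Need 7ⁿ ≥ 49 ÷ (3906/40375) = 282625/558.
7³ = 343 falls short of 282625/558 but 7⁴ = 2401 reaches it, so n = 4.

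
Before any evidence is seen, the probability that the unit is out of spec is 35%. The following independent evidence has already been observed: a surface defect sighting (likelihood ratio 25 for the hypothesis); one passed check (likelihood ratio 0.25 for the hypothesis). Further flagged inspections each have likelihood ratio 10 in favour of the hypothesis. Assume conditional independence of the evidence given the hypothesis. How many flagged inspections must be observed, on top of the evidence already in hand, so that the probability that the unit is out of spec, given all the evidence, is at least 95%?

1

Prior odds = 0.35/0.65 = 7/13.
Combined Bayes factor of the evidence already in hand = 25 × 0.25 = 6.25.
Odds after that evidence = (7/13) × 6.25 = 175/52.
Target odds = 0.95/0.05 = 19.
Need 10ⁿ ≥ 19 ÷ (175/52) = 988/175.
10¹ = 10, which meets the required 988/175; so n = 1.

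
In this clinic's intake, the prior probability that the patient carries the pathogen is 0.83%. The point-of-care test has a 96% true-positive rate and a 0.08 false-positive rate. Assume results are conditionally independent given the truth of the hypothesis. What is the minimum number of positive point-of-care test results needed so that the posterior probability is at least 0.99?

Prior odds: 0.0083 ÷ 0.9917 = 83/9917.
Likelihood ratio of a positive result = 0.96/0.08 = 12.
Target odds: 0.99 ÷ 0.01 = 99.
Require 12ⁿ ≥ 99 ÷ (83/9917) = 981783/83.
12³ = 1728 falls short of 981783/83 but 12⁴ = 20736 reaches it, so n = 4.

4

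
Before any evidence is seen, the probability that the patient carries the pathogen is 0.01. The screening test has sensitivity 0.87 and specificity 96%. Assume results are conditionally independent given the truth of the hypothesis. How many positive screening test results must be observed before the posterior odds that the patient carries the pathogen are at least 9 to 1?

Prior odds = 0.01/0.99 = 1/99.
False-positive rate = 1 − 0.96 = 0.04; likelihood ratio of a positive = 0.87/0.04 = 21.75.
Target odds = 9.
Require 21.75ⁿ ≥ 9 ÷ (1/99) = 891.
21.75² = 473.0625 falls short of 891 but 21.75³ = 658503/64 reaches it, so n = 3.

3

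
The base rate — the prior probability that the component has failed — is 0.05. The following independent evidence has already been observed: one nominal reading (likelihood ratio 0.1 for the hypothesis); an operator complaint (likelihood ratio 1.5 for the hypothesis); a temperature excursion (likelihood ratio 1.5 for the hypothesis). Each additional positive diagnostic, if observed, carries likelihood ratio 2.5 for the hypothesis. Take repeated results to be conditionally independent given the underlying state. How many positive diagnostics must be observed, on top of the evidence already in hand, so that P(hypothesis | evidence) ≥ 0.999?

13

Prior odds = 0.05/0.95 = 1/19.
Combined Bayes factor of the evidence already in hand = 0.1 × 1.5 × 1.5 = 0.225.
Odds after that evidence = (1/19) × 0.225 = 9/760.
Target odds = 0.999/0.001 = 999.
Need 2.5ⁿ ≥ 999 ÷ (9/760) = 84360.
2.5¹² = 244140625/4096 falls short of 84360 but 2.5¹³ ≈149012 reaches it, so n = 13.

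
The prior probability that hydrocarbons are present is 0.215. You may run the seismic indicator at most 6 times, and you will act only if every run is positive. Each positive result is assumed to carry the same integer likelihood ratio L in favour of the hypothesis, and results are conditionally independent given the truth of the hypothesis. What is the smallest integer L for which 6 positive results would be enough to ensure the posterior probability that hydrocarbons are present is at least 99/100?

Prior odds = 0.215/0.785 = 43/157.
Target odds = 0.99/0.01 = 99.
Need L⁶ ≥ 99 ÷ (43/157) = 15543/43.
2⁶ = 64 < 15543/43 ≤ 729 = 3⁶, so L = 3.

3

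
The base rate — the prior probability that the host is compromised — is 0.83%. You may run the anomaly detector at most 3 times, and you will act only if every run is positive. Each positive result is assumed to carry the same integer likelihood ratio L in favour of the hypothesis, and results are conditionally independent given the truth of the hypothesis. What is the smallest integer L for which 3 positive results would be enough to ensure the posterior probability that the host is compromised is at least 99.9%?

50

Prior odds = 0.0083/0.9917 = 83/9917.
Target odds = 0.999/0.001 = 999.
Need L³ ≥ 999 ÷ (83/9917) = 9907083/83.
49³ = 117649 < 9907083/83 ≤ 125000 = 50³, so L = 50.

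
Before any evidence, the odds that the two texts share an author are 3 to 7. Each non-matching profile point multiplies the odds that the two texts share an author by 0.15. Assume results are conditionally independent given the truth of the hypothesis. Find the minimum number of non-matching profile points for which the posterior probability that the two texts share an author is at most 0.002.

3

Prior odds = 3/7.
Likelihood ratio per non-matching profile point = 0.15.
Target odds: 0.002 ÷ 0.998 = 1/499.
Need (3/7) × 0.15ⁿ ≤ 1/499, i.e. 0.15ⁿ ≤ 7/1497.
0.15² = 0.0225 is still above 7/1497 but 0.15³ = 0.003375 is at or below it, so n = 3.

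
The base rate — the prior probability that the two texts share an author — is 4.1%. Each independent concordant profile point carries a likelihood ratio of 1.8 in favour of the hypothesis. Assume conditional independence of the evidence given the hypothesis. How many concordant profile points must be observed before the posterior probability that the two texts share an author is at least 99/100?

14

Prior odds = 0.041/0.959 = 41/959.
Likelihood ratio per concordant profile point = 1.8.
Target posterior odds = 0.99/0.01 = 99.
Require 1.8ⁿ ≥ 99 ÷ (41/959) = 94941/41.
1.8¹³ ≈2082.3 falls short of 94941/41 but 1.8¹⁴ ≈3748.13 reaches it, so n = 14.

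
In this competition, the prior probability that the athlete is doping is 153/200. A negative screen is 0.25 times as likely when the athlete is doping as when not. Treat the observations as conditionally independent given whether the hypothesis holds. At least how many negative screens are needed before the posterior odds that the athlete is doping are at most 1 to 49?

Prior odds: 0.765 ÷ 0.235 = 153/47.
Likelihood ratio per negative screen = 0.25.
Target odds = 1/49.
Need (153/47) × 0.25ⁿ ≤ 1/49, i.e. 0.25ⁿ ≤ 47/7497.
0.25³ = 0.015625 is still above 47/7497 but 0.25⁴ = 0.00390625 is at or below it, so n = 4.

4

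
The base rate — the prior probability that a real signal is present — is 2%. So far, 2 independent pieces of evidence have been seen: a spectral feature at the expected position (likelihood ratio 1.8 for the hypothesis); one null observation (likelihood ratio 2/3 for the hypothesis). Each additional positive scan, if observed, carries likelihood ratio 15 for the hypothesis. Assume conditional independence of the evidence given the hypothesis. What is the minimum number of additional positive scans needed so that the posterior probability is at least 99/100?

Prior odds = 0.02/0.98 = 1/49.
Combined Bayes factor of the evidence already in hand = 1.8 × (2/3) = 1.2.
Odds after that evidence = (1/49) × 1.2 = 6/245.
Target odds = 0.99/0.01 = 99.
Need 15ⁿ ≥ 99 ÷ (6/245) = 4042.5.
15³ = 3375 falls short of 4042.5 but 15⁴ = 50625 reaches it, so n = 4.

4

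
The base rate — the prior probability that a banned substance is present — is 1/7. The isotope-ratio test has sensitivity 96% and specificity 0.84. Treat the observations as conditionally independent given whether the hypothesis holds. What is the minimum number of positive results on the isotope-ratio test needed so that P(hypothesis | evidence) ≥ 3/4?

2

Prior odds = (1/7)/(6/7) = 1/6.
False-positive rate = 1 − 0.84 = 0.16; likelihood ratio of a positive = 0.96/0.16 = 6.
Target odds: 0.75 ÷ 0.25 = 3.
Need (1/6) × 6ⁿ ≥ 3, i.e. 6ⁿ ≥ 18.
6¹ = 6 falls short of 18 but 6² = 36 reaches it, so n = 2.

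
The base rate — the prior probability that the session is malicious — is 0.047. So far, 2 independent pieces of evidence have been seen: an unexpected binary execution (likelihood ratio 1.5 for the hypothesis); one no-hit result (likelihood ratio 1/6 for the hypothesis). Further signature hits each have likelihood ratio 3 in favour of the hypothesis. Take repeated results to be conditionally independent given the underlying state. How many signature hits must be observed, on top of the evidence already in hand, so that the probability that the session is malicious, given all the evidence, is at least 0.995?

Prior odds = 0.047/0.953 = 47/953.
Combined Bayes factor of the evidence already in hand = 1.5 × (1/6) = 0.25.
Odds after that evidence = (47/953) × 0.25 = 47/3812.
Target odds = 0.995/0.005 = 199.
Need 3ⁿ ≥ 199 ÷ (47/3812) = 758588/47.
3⁸ = 6561 falls short of 758588/47 but 3⁹ = 19683 reaches it, so n = 9.

9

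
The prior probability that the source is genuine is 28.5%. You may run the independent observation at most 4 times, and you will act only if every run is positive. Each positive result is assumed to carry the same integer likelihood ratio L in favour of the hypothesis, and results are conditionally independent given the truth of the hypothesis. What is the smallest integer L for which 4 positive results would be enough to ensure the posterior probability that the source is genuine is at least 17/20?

2

Prior odds = 0.285/0.715 = 57/143.
Target odds = 0.85/0.15 = 17/3.
Need L⁴ ≥ 17/3 ÷ (57/143) = 2431/171.
1⁴ = 1 < 2431/171 ≤ 16 = 2⁴, so L = 2.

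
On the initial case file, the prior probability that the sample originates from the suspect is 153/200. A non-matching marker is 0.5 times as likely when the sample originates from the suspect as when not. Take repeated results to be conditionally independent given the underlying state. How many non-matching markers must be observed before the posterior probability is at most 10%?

Prior odds: 0.765 ÷ 0.235 = 153/47.
Likelihood ratio per non-matching marker = 0.5.
Target posterior odds = 0.1/0.9 = 1/9.
Require 0.5ⁿ ≤ 1/9 ÷ (153/47) = 47/1377.
0.5⁴ = 0.0625 is still above 47/1377 but 0.5⁵ = 0.03125 is at or below it, so n = 5.

5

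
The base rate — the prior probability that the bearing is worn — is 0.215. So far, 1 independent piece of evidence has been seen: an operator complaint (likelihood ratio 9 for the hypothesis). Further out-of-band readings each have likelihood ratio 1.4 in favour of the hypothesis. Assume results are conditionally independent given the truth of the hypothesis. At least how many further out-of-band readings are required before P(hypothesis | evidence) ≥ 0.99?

11

Prior odds = 0.215/0.785 = 43/157.
Bayes factor of the evidence already in hand = 9.
Odds after that evidence = (43/157) × 9 = 387/157.
Target odds = 0.99/0.01 = 99.
Need 1.4ⁿ ≥ 99 ÷ (387/157) = 1727/43.
1.4¹⁰ = 282475249/9765625 falls short of 1727/43 but 1.4¹¹ ≈40.4957 reaches it, so n = 11.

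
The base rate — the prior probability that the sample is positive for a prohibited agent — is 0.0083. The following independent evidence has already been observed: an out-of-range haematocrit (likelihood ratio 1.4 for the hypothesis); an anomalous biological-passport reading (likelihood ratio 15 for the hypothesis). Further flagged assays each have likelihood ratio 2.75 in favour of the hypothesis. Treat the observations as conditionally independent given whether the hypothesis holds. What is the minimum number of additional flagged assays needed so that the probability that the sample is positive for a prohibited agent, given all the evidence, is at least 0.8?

4

Prior odds = 0.0083/0.9917 = 83/9917.
Combined Bayes factor of the evidence already in hand = 1.4 × 15 = 21.
Odds after that evidence = (83/9917) × 21 = 1743/9917.
Target odds = 0.8/0.2 = 4.
Need 2.75ⁿ ≥ 4 ÷ (1743/9917) = 39668/1743.
2.75³ = 20.796875 falls short of 39668/1743 but 2.75⁴ = 57.19140625 reaches it, so n = 4.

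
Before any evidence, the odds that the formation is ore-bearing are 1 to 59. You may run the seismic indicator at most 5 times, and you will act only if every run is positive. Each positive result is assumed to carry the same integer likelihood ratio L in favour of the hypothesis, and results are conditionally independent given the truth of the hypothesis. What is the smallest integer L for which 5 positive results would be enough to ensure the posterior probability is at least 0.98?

Prior odds = 1/59.
Target odds = 0.98/0.02 = 49.
Need L⁵ ≥ 49 ÷ (1/59) = 2891.
4⁵ = 1024 < 2891 ≤ 3125 = 5⁵, so L = 5.

5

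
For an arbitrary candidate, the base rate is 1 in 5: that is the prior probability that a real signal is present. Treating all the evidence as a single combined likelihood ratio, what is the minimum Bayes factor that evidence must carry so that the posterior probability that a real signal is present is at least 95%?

76

Prior odds = 0.2/0.8 = 0.25.
Target odds = 0.95/0.05 = 19.
Required Bayes factor = 19 ÷ 0.25 = 76.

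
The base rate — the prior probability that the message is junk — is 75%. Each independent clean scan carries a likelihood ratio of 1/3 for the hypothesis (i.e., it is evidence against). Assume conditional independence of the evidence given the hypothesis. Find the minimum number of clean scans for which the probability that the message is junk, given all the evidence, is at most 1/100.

6

Prior odds = 0.75/0.25 = 3.
Likelihood ratio per clean scan = 1/3.
Target odds: 0.01 ÷ 0.99 = 1/99.
Need 3 × (1/3)ⁿ ≤ 1/99, i.e. (1/3)ⁿ ≤ 1/297.
(1/3)⁵ = 1/243 is still above 1/297 but (1/3)⁶ = 1/729 is at or below it, so n = 6.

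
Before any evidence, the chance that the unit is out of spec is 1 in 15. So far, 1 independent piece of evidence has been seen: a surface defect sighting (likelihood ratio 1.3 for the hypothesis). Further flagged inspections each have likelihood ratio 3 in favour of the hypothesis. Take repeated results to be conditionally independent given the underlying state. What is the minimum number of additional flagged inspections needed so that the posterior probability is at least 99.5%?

Prior odds = (1/15)/(14/15) = 1/14.
Bayes factor of the evidence already in hand = 1.3.
Odds after that evidence = (1/14) × 1.3 = 13/140.
Target odds = 0.995/0.005 = 199.
Need 3ⁿ ≥ 199 ÷ (13/140) = 27860/13.
3⁶ = 729 falls short of 27860/13 but 3⁷ = 2187 reaches it, so n = 7.

7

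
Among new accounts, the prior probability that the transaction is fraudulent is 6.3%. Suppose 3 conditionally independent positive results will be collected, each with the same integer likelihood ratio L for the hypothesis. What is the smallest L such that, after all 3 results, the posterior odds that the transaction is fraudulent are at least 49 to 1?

Prior odds = 0.063/0.937 = 63/937.
Target odds = 49.
Need L³ ≥ 49 ÷ (63/937) = 6559/9.
8³ = 512 < 6559/9 ≤ 729 = 9³, so L = 9.

9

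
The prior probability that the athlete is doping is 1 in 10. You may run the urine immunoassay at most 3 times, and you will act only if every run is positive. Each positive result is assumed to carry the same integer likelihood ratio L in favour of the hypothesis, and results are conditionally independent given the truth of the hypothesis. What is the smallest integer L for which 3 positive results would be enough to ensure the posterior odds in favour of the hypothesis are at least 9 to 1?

5

Prior odds = 0.1/0.9 = 1/9.
Target odds = 9.
Need L³ ≥ 9 ÷ (1/9) = 81.
4³ = 64 < 81 ≤ 125 = 5³, so L = 5.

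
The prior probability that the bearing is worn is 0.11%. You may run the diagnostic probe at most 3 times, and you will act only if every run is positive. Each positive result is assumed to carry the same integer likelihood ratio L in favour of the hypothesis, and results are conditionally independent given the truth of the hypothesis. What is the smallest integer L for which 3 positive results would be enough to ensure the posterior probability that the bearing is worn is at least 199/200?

57

Prior odds = 0.0011/0.9989 = 11/9989.
Target odds = 0.995/0.005 = 199.
Need L³ ≥ 199 ÷ (11/9989) = 1987811/11.
56³ = 175616 < 1987811/11 ≤ 185193 = 57³, so L = 57.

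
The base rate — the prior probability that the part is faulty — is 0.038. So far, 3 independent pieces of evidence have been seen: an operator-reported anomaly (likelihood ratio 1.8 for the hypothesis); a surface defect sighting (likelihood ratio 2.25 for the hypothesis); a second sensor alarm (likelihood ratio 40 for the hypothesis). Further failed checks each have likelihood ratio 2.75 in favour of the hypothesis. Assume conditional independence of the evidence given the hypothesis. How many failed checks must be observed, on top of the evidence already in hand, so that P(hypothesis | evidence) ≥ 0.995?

4

Prior odds = 0.038/0.962 = 19/481.
Combined Bayes factor of the evidence already in hand = 1.8 × 2.25 × 40 = 162.
Odds after that evidence = (19/481) × 162 = 3078/481.
Target odds = 0.995/0.005 = 199.
Need 2.75ⁿ ≥ 199 ÷ (3078/481) = 95719/3078.
2.75³ = 20.796875 falls short of 95719/3078 but 2.75⁴ = 57.19140625 reaches it, so n = 4.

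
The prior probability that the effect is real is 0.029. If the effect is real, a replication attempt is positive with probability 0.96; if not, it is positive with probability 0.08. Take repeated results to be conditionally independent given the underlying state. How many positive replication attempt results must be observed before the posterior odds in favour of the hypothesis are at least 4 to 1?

Prior odds: 0.029 ÷ 0.971 = 29/971.
Likelihood ratio of a positive = 0.96/0.08 = 12.
Target odds = 4.
Require 12ⁿ ≥ 4 ÷ (29/971) = 3884/29.
12¹ = 12 falls short of 3884/29 but 12² = 144 reaches it, so n = 2.

2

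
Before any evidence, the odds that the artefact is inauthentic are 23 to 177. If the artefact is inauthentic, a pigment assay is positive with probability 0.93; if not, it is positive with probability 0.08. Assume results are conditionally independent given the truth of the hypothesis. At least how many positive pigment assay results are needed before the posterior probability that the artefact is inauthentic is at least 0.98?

Prior odds = 23/177.
Likelihood ratio of a positive = 0.93/0.08 = 11.625.
Target odds: 0.98 ÷ 0.02 = 49.
Require 11.625ⁿ ≥ 49 ÷ (23/177) = 8673/23.
11.625² = 135.140625 falls short of 8673/23 but 11.625³ = 804357/512 reaches it, so n = 3.

3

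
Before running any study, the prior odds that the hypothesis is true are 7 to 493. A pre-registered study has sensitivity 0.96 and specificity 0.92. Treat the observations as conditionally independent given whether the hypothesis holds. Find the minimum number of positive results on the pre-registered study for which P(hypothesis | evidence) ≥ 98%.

Prior odds = 7/493.
False-positive rate = 1 − 0.92 = 0.08; likelihood ratio of a positive = 0.96/0.08 = 12.
Target posterior odds = 0.98/0.02 = 49.
Need (7/493) × 12ⁿ ≥ 49, i.e. 12ⁿ ≥ 3451.
12³ = 1728 falls short of 3451 but 12⁴ = 20736 reaches it, so n = 4.

4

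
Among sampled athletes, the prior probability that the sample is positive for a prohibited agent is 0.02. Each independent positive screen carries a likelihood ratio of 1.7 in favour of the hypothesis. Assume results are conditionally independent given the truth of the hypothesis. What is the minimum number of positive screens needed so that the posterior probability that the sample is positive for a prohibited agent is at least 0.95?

13

Prior odds = 0.02/0.98 = 1/49.
Likelihood ratio per positive screen = 1.7.
Target posterior odds = 0.95/0.05 = 19.
Need (1/49) × 1.7ⁿ ≥ 19, i.e. 1.7ⁿ ≥ 931.
1.7¹² ≈582.622 falls short of 931 but 1.7¹³ ≈990.458 reaches it, so n = 13.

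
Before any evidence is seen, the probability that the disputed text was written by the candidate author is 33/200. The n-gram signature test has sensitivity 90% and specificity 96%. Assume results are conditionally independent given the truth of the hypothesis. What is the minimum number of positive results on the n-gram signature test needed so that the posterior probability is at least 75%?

Prior odds = 0.165/0.835 = 33/167.
False-positive rate = 1 − 0.96 = 0.04; likelihood ratio of a positive = 0.9/0.04 = 22.5.
Target odds: 0.75 ÷ 0.25 = 3.
Need (33/167) × 22.5ⁿ ≥ 3, i.e. 22.5ⁿ ≥ 167/11.
22.5¹ = 22.5, which meets the required 167/11; so n = 1.

1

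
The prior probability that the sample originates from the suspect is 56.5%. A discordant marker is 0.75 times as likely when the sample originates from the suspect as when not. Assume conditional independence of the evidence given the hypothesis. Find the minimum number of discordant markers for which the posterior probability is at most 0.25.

Prior odds: 0.565 ÷ 0.435 = 113/87.
Likelihood ratio per discordant marker = 0.75.
Target posterior odds = 0.25/0.75 = 1/3.
Require 0.75ⁿ ≤ 1/3 ÷ (113/87) = 29/113.
0.75⁴ = 0.31640625 is still above 29/113 but 0.75⁵ = 243/1024 is at or below it, so n = 5.

5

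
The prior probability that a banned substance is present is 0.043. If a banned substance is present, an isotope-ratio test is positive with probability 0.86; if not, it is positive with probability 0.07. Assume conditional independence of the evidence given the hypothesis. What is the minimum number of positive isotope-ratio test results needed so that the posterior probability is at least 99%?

4

Prior odds: 0.043 ÷ 0.957 = 43/957.
Likelihood ratio of a positive = 0.86/0.07 = 86/7.
Target posterior odds = 0.99/0.01 = 99.
Need (43/957) × (86/7)ⁿ ≥ 99, i.e. (86/7)ⁿ ≥ 94743/43.
(86/7)³ = 636056/343 falls short of 94743/43 but (86/7)⁴ = 54700816/2401 reaches it, so n = 4.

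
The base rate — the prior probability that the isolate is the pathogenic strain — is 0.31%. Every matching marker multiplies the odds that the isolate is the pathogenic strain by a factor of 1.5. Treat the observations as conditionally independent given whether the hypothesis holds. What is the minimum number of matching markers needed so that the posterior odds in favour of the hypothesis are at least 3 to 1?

Prior odds: 0.0031 ÷ 0.9969 = 31/9969.
Likelihood ratio per matching marker = 1.5.
Target odds = 3.
Require 1.5ⁿ ≥ 3 ÷ (31/9969) = 29907/31.
1.5¹⁶ = 43046721/65536 falls short of 29907/31 but 1.5¹⁷ = 129140163/131072 reaches it, so n = 17.

17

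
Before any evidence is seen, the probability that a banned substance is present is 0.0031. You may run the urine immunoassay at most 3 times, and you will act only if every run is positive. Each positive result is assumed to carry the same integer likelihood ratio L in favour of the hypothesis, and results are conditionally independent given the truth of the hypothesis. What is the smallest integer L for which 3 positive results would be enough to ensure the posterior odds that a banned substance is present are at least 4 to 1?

11

Prior odds = 0.0031/0.9969 = 31/9969.
Target odds = 4.
Need L³ ≥ 4 ÷ (31/9969) = 39876/31.
10³ = 1000 < 39876/31 ≤ 1331 = 11³, so L = 11.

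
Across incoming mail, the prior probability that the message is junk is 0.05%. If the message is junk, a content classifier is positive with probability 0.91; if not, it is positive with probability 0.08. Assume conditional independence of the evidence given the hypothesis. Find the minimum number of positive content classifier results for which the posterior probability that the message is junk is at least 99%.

6

Prior odds = 0.0005/0.9995 = 1/1999.
Likelihood ratio of a positive = 0.91/0.08 = 11.375.
Target odds: 0.99 ÷ 0.01 = 99.
Need (1/1999) × 11.375ⁿ ≥ 99, i.e. 11.375ⁿ ≥ 197901.
11.375⁵ ≈190439 falls short of 197901 but 11.375⁶ ≈2.16625e+06 reaches it, so n = 6.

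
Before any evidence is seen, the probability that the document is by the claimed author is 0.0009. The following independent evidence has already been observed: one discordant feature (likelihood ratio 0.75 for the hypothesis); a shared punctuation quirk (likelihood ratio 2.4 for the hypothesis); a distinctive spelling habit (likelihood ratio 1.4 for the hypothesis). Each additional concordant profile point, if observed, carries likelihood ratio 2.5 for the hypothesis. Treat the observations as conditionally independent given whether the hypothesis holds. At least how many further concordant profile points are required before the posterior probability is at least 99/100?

12

Prior odds = 0.0009/0.9991 = 9/9991.
Combined Bayes factor of the evidence already in hand = 0.75 × 2.4 × 1.4 = 2.52.
Odds after that evidence = (9/9991) × 2.52 = 567/249775.
Target odds = 0.99/0.01 = 99.
Need 2.5ⁿ ≥ 99 ÷ (567/249775) = 2747525/63.
2.5¹¹ = 48828125/2048 falls short of 2747525/63 but 2.5¹² = 244140625/4096 reaches it, so n = 12.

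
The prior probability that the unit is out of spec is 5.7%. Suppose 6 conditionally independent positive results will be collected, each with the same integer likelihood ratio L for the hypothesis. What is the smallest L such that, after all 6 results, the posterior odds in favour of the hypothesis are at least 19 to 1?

Prior odds = 0.057/0.943 = 57/943.
Target odds = 19.
Need L⁶ ≥ 19 ÷ (57/943) = 943/3.
2⁶ = 64 < 943/3 ≤ 729 = 3⁶, so L = 3.

3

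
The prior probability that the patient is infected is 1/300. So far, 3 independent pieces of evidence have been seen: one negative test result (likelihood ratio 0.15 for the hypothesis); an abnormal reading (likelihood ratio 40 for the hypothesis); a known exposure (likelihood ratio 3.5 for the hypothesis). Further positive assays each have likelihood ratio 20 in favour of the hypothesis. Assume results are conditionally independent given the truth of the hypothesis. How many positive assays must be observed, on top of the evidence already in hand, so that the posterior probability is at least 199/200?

3

Prior odds = (1/300)/(299/300) = 1/299.
Combined Bayes factor of the evidence already in hand = 0.15 × 40 × 3.5 = 21.
Odds after that evidence = (1/299) × 21 = 21/299.
Target odds = 0.995/0.005 = 199.
Need 20ⁿ ≥ 199 ÷ (21/299) = 59501/21.
20² = 400 falls short of 59501/21 but 20³ = 8000 reaches it, so n = 3.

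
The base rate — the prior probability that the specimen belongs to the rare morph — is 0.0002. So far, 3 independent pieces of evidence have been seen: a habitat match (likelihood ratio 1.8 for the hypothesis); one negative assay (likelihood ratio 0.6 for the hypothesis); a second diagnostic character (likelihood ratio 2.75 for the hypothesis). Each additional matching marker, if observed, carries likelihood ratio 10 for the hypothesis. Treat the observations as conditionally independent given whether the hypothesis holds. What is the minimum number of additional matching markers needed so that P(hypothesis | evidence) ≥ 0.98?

Prior odds = 0.0002/0.9998 = 1/4999.
Combined Bayes factor of the evidence already in hand = 1.8 × 0.6 × 2.75 = 2.97.
Odds after that evidence = (1/4999) × 2.97 = 297/499900.
Target odds = 0.98/0.02 = 49.
Need 10ⁿ ≥ 49 ÷ (297/499900) = 24495100/297.
10⁴ = 10000 falls short of 24495100/297 but 10⁵ = 100000 reaches it, so n = 5.

5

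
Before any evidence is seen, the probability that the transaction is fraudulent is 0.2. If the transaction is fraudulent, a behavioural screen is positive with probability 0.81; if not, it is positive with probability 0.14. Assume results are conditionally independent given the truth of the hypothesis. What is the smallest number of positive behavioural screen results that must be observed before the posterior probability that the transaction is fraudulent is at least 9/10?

Prior odds = 0.2/0.8 = 0.25.
Likelihood ratio of a positive = 0.81/0.14 = 81/14.
Target odds: 0.9 ÷ 0.1 = 9.
Need 0.25 × (81/14)ⁿ ≥ 9, i.e. (81/14)ⁿ ≥ 36.
(81/14)² = 6561/196 falls short of 36 but (81/14)³ = 531441/2744 reaches it, so n = 3.

3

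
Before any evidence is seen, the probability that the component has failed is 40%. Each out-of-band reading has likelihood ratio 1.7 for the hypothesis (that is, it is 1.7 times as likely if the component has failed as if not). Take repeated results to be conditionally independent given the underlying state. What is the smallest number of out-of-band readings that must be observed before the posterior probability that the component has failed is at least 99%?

10

Prior odds: 0.4 ÷ 0.6 = 2/3.
Likelihood ratio per out-of-band reading = 1.7.
Target posterior odds = 0.99/0.01 = 99.
Require 1.7ⁿ ≥ 99 ÷ (2/3) = 148.5.
1.7⁹ ≈118.588 falls short of 148.5 but 1.7¹⁰ ≈201.599 reaches it, so n = 10.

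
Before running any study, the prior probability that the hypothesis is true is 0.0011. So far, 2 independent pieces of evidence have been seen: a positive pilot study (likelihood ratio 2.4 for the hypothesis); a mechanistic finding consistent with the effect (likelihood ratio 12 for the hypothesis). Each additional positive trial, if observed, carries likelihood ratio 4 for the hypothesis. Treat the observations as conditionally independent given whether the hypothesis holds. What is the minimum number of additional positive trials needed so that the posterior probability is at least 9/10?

5

Prior odds = 0.0011/0.9989 = 11/9989.
Combined Bayes factor of the evidence already in hand = 2.4 × 12 = 28.8.
Odds after that evidence = (11/9989) × 28.8 = 1584/49945.
Target odds = 0.9/0.1 = 9.
Need 4ⁿ ≥ 9 ÷ (1584/49945) = 49945/176.
4⁴ = 256 falls short of 49945/176 but 4⁵ = 1024 reaches it, so n = 5.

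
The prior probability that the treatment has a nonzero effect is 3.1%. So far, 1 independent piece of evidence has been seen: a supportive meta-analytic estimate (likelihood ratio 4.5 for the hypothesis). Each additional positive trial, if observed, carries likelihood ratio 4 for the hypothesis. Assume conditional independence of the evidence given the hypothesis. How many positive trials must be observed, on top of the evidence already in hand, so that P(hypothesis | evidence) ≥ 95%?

Prior odds = 0.031/0.969 = 31/969.
Bayes factor of the evidence already in hand = 4.5.
Odds after that evidence = (31/969) × 4.5 = 93/646.
Target odds = 0.95/0.05 = 19.
Need 4ⁿ ≥ 19 ÷ (93/646) = 12274/93.
4³ = 64 falls short of 12274/93 but 4⁴ = 256 reaches it, so n = 4.

4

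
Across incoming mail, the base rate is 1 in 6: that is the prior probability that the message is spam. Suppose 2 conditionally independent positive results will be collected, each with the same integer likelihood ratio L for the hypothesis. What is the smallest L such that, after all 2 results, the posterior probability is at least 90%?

Prior odds = (1/6)/(5/6) = 0.2.
Target odds = 0.9/0.1 = 9.
Need L² ≥ 9 ÷ 0.2 = 45.
6² = 36 < 45 ≤ 49 = 7², so L = 7.

7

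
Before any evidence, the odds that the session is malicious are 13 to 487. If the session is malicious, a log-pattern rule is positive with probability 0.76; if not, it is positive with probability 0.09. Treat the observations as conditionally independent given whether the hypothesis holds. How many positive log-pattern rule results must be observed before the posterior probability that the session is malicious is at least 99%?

4

Prior odds = 13/487.
Likelihood ratio of a positive = 0.76/0.09 = 76/9.
Target odds: 0.99 ÷ 0.01 = 99.
Require (76/9)ⁿ ≥ 99 ÷ (13/487) = 48213/13.
(76/9)³ = 438976/729 falls short of 48213/13 but (76/9)⁴ = 33362176/6561 reaches it, so n = 4.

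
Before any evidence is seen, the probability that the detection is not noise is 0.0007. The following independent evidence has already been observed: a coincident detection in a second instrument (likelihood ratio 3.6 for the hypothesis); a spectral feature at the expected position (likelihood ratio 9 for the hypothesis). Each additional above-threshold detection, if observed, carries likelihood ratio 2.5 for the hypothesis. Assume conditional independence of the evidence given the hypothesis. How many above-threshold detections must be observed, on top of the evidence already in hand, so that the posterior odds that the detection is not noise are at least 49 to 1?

9

Prior odds = 0.0007/0.9993 = 7/9993.
Combined Bayes factor of the evidence already in hand = 3.6 × 9 = 32.4.
Odds after that evidence = (7/9993) × 32.4 = 378/16655.
Target odds = 49.
Need 2.5ⁿ ≥ 49 ÷ (378/16655) = 116585/54.
2.5⁸ = 390625/256 falls short of 116585/54 but 2.5⁹ = 1953125/512 reaches it, so n = 9.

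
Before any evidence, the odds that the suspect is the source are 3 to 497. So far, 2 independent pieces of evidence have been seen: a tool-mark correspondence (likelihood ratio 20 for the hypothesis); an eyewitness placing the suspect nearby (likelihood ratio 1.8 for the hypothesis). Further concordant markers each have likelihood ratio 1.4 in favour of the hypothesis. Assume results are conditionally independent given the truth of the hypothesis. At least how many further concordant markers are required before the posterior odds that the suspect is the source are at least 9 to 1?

12

Prior odds = 3/497.
Combined Bayes factor of the evidence already in hand = 20 × 1.8 = 36.
Odds after that evidence = (3/497) × 36 = 108/497.
Target odds = 9.
Need 1.4ⁿ ≥ 9 ÷ (108/497) = 497/12.
1.4¹¹ ≈40.4957 falls short of 497/12 but 1.4¹² ≈56.6939 reaches it, so n = 12.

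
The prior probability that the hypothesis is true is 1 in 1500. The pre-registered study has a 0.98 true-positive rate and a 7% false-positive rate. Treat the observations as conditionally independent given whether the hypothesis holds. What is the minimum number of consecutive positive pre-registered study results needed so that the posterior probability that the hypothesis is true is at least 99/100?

5

Prior odds: (1/1500) ÷ (1499/1500) = 1/1499.
Likelihood ratio of a positive result = 0.98/0.07 = 14.
Target odds: 0.99 ÷ 0.01 = 99.
Require 14ⁿ ≥ 99 ÷ (1/1499) = 148401.
14⁴ = 38416 falls short of 148401 but 14⁵ = 537824 reaches it, so n = 5.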